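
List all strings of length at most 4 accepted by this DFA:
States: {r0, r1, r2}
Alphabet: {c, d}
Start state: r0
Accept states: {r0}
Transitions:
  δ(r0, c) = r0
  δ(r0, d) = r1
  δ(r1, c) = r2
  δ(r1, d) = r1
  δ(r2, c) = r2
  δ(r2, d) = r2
ε, c, cc, ccc, cccc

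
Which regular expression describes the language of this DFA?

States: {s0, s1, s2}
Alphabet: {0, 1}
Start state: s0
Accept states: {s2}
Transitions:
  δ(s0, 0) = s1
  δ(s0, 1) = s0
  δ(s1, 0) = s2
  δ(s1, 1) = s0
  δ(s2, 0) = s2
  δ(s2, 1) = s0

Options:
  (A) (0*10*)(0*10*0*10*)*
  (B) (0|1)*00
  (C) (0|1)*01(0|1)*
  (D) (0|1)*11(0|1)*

Check each option against the DFA on short strings; one disagreement eliminates an option:
  (A) (0*10*)(0*10*0*10*)*: on '1' the DFA goes s0 → s0 and rejects (s0 ∉ Accept), but the regex matches it → eliminate
  (B) (0|1)*00: agrees with the DFA on every string of length ≤ 6
  (C) (0|1)*01(0|1)*: on '00' the DFA goes s0 → s1 → s2 and accepts (s2 ∈ Accept), but the regex does not match it → eliminate
  (D) (0|1)*11(0|1)*: on '00' the DFA goes s0 → s1 → s2 and accepts (s2 ∈ Accept), but the regex does not match it → eliminate
Only (B) is consistent with the DFA.
(B) (0|1)*00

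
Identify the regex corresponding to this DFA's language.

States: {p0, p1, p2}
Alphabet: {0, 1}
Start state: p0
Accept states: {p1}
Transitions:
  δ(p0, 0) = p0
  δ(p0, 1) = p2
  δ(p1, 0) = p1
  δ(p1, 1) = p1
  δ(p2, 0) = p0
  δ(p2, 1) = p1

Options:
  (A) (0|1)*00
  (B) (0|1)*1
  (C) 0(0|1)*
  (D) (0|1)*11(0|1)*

Check each option against the DFA on short strings; one disagreement eliminates an option:
  (A) (0|1)*00: on '00' the DFA goes p0 → p0 → p0 and rejects (p0 ∉ Accept), but the regex matches it → eliminate
  (B) (0|1)*1: on '1' the DFA goes p0 → p2 and rejects (p2 ∉ Accept), but the regex matches it → eliminate
  (C) 0(0|1)*: on '0' the DFA goes p0 → p0 and rejects (p0 ∉ Accept), but the regex matches it → eliminate
  (D) (0|1)*11(0|1)*: agrees with the DFA on every string of length ≤ 6
Only (D) is consistent with the DFA.
(D) (0|1)*11(0|1)*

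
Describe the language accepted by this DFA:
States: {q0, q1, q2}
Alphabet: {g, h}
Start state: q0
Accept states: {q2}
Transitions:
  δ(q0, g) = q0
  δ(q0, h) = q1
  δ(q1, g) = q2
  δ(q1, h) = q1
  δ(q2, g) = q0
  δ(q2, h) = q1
Testing a few strings:
  'gghg' → accept
  'ggg' → reject
  'gg' → reject
  'hghg' → accept
State roles: q0=no suffix match; q1=one trailing h; q2=suffix is hg
All strings over {g,h} ending with hg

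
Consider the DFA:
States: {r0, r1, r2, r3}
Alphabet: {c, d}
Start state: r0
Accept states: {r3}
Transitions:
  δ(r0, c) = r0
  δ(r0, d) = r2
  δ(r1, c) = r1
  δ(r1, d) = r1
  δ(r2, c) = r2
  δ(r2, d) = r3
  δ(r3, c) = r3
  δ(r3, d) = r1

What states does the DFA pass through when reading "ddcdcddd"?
read 'd': r0 → r2
  read 'd': r2 → r3
  read 'c': r3 → r3
  read 'd': r3 → r1
  read 'c': r1 → r1
  read 'd': r1 → r1
  read 'd': r1 → r1
  read 'd': r1 → r1
r0 -> r2 -> r3 -> r3 -> r1 -> r1 -> r1 -> r1 -> r1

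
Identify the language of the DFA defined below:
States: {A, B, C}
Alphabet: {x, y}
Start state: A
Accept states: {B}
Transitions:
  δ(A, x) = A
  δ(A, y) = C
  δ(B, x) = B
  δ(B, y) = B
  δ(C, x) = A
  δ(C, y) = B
Testing a few strings:
  'x' → reject
  'yy' → accept
  'xxxx' → reject
  'xyyy' → accept
State roles: A=no progress toward yy; B=substring yy seen; C=one trailing y
All strings over {x,y} containing the substring yy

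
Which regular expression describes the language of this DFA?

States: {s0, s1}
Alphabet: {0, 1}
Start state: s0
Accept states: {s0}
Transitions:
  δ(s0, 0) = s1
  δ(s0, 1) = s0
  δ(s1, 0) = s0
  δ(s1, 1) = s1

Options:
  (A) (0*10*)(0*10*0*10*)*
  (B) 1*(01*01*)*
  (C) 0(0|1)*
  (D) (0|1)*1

Check each option against the DFA on short strings; one disagreement eliminates an option:
  (A) (0*10*)(0*10*0*10*)*: on ε the DFA stays in s0 and accepts (s0 ∈ Accept), but the regex does not match it → eliminate
  (B) 1*(01*01*)*: agrees with the DFA on every string of length ≤ 6
  (C) 0(0|1)*: on ε the DFA stays in s0 and accepts (s0 ∈ Accept), but the regex does not match it → eliminate
  (D) (0|1)*1: on ε the DFA stays in s0 and accepts (s0 ∈ Accept), but the regex does not match it → eliminate
Only (B) is consistent with the DFA.
(B) 1*(01*01*)*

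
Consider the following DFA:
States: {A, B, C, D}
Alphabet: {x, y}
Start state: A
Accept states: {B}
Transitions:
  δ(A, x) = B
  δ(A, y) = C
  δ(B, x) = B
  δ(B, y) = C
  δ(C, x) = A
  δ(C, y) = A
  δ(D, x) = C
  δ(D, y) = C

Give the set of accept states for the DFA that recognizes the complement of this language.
Complement accept states = All states \ Original accept states
= {A, B, C, D} \ {B}
{A, C, D}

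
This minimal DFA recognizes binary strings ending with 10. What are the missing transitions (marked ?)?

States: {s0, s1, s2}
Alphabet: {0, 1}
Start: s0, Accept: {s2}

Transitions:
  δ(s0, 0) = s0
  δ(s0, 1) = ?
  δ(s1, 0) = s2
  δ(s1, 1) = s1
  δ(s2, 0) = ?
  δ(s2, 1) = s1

From the language and accept set, identify what each state tracks — s0: no suffix match; s1: one trailing 1; s2: suffix is 10.
Each missing δ(q, a) is the state matching the new tracked value after reading a.
δ(s0, 1) = s1; δ(s2, 0) = s0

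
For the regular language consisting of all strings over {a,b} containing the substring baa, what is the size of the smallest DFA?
By Myhill–Nerode, count the distinguishable equivalence classes: 4 classes — one per longest suffix of the input that is a prefix of 'baa' (lengths 0 through 2), plus an absorbing 'already seen baa' class.
4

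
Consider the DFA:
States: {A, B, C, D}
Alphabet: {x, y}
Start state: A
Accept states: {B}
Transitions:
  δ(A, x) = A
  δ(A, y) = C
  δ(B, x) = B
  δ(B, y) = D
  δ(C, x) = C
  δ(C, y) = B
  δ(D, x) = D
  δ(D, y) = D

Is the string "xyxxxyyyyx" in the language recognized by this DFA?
Processing string "xyxxxyyyyx":
  A --x--> A
  A --y--> C
  C --x--> C
  C --x--> C
  C --x--> C
  C --y--> B
  B --y--> D
  D --y--> D
  D --y--> D
  D --x--> D
Final state: D
Accept states: {B}
No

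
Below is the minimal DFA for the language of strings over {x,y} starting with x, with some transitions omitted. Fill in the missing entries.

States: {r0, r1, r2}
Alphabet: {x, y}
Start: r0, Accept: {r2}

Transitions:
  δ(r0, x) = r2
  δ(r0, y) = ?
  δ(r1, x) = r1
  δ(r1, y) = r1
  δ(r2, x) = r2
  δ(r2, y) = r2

From the language and accept set, identify what each state tracks — r0: no input read; r1: started with y (dead); r2: started with x.
Each missing δ(q, a) is the state matching the new tracked value after reading a.
δ(r0, y) = r1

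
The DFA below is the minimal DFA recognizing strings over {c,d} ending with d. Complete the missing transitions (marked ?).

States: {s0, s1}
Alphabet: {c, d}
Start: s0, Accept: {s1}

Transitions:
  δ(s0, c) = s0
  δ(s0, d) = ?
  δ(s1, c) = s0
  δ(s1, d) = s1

From the language and accept set, identify what each state tracks — s0: last symbol not d; s1: last symbol is d.
Each missing δ(q, a) is the state matching the new tracked value after reading a.
δ(s0, d) = s1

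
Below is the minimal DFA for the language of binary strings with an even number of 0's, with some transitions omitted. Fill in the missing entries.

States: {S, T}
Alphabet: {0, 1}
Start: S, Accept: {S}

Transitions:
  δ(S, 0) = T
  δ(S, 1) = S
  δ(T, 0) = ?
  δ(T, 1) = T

From the language and accept set, identify what each state tracks — S: even number of 0's so far; T: odd number of 0's so far.
Each missing δ(q, a) is the state matching the new tracked value after reading a.
δ(T, 0) = S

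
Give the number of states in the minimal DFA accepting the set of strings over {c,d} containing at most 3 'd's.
By Myhill–Nerode, count the distinguishable equivalence classes: 5 classes — having seen 0, 1, …, 3, or >3 copies of 'd'; counts 0 through 3 are accepting and >3 is dead.
5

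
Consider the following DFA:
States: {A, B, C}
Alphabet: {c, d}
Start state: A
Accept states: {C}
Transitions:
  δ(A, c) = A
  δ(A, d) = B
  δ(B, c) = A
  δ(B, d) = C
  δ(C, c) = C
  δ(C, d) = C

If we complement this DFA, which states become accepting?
Complement accept states = All states \ Original accept states
= {A, B, C} \ {C}
{A, B}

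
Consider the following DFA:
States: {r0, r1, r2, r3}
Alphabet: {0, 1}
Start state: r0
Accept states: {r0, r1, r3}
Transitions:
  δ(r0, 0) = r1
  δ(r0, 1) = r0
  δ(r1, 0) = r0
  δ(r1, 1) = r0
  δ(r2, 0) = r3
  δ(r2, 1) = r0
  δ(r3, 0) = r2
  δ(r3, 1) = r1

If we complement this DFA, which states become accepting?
Complement accept states = All states \ Original accept states
= {r0, r1, r2, r3} \ {r0, r1, r3}
{r2}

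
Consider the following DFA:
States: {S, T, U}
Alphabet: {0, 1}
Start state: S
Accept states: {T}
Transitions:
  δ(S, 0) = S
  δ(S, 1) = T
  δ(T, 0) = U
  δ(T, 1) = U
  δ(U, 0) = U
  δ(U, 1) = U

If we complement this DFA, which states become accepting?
Complement accept states = All states \ Original accept states
= {S, T, U} \ {T}
{S, U}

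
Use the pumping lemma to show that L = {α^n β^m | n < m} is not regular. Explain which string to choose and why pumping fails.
Assume L is regular with pumping length p. Idea: pumping up the α-block makes the α-count reach the β-count.
Choose s = α^p β^(p+1) ∈ L. By the pumping lemma, s = xyz with |xy| ≤ p, |y| > 0, so y = α^k with k ≥ 1. Then xy²z = α^(p+k) β^(p+1). Since p+k ≥ p+1, the number of α's is no longer strictly less than the number of β's, so xy²z ∉ L.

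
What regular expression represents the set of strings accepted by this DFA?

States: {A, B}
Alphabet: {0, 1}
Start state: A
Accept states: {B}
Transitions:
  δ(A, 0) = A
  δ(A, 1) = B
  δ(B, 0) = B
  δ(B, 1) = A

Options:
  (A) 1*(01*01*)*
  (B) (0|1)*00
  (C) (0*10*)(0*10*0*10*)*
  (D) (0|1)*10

Check each option against the DFA on short strings; one disagreement eliminates an option:
  (A) 1*(01*01*)*: on ε the DFA stays in A and rejects (A ∉ Accept), but the regex matches it → eliminate
  (B) (0|1)*00: on '1' the DFA goes A → B and accepts (B ∈ Accept), but the regex does not match it → eliminate
  (C) (0*10*)(0*10*0*10*)*: agrees with the DFA on every string of length ≤ 6
  (D) (0|1)*10: on '1' the DFA goes A → B and accepts (B ∈ Accept), but the regex does not match it → eliminate
Only (C) is consistent with the DFA.
(C) (0*10*)(0*10*0*10*)*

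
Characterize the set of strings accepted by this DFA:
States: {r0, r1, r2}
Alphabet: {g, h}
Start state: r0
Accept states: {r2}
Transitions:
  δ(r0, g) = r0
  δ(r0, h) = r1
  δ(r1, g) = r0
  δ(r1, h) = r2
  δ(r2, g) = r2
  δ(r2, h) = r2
Testing a few strings:
  'gghg' → reject
  'hg' → reject
  'ghg' → reject
  'ghh' → accept
State roles: r0=no progress toward hh; r1=one trailing h; r2=substring hh seen
All strings over {g,h} containing the substring hh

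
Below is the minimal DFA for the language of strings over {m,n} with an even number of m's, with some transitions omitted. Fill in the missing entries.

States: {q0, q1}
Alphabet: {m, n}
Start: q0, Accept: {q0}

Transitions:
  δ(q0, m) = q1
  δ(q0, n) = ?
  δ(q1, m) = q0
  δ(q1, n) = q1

From the language and accept set, identify what each state tracks — q0: even number of m's so far; q1: odd number of m's so far.
Each missing δ(q, a) is the state matching the new tracked value after reading a.
δ(q0, n) = q0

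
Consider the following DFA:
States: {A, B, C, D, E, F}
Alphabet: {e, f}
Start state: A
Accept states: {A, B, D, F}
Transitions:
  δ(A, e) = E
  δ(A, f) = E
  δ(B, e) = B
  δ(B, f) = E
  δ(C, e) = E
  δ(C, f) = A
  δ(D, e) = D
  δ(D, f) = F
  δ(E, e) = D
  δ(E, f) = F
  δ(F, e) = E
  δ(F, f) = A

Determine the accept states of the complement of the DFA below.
Complement accept states = All states \ Original accept states
= {A, B, C, D, E, F} \ {A, B, D, F}
{C, E}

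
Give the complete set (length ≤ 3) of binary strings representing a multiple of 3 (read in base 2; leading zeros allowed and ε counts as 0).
ε, 0, 00, 11, 000, 011, 110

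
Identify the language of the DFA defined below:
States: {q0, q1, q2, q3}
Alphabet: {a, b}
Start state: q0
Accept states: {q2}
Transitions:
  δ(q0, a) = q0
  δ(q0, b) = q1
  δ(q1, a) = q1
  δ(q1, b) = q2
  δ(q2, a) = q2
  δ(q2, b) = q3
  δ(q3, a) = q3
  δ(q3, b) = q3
Testing a few strings:
  'baaa' → reject
  'ab' → reject
  'aa' → reject
  'abba' → accept
State roles: q0=zero b's; q1=one b; q2=two b's; q3=≥ three b's (dead)
All strings over {a,b} containing exactly two b's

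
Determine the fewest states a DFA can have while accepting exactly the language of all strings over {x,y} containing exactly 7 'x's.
By Myhill–Nerode, count the distinguishable equivalence classes: 9 classes — having seen 0, 1, …, 7, or >7 copies of 'x'; the count-7 class is the only accepting one and >7 is dead.
9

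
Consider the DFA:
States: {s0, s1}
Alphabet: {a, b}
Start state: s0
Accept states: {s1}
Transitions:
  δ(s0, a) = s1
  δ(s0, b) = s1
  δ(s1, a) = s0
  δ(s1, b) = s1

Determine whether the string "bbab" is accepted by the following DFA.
Processing string "bbab":
  s0 --b--> s1
  s1 --b--> s1
  s1 --a--> s0
  s0 --b--> s1
Final state: s1
Accept states: {s1}
Yes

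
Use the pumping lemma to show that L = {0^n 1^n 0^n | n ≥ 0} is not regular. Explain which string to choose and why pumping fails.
Assume L is regular with pumping length p. Idea: pumping the first 0-block unbalances it against the other two.
Choose s = 0^p 1^p 0^p ∈ L (|s| = 3p ≥ p). By the pumping lemma, s = xyz with |xy| ≤ p, |y| > 0, so y = 0^k with k ≥ 1, inside the first 0-block. Then xy²z = 0^(p+k) 1^p 0^p. The first block has length p+k ≠ p, so the three block lengths are no longer equal and xy²z ∉ L.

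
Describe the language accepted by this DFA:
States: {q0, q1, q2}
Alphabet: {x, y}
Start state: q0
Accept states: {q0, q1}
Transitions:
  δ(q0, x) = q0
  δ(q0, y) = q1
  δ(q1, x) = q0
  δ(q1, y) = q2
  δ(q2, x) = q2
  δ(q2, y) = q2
Testing a few strings:
  'xxy' → accept
  'x' → accept
  'yxx' → accept
  'xyy' → reject
State roles: q0=last symbol not y (ok); q1=last symbol y (ok); q2=saw yy (dead)
All strings over {x,y} with no two consecutive y's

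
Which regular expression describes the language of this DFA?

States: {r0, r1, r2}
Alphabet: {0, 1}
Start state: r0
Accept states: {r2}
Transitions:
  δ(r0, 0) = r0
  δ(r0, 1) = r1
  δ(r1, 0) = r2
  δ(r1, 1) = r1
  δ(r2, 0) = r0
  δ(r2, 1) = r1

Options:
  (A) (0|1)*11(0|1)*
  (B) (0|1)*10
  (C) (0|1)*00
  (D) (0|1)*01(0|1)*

Check each option against the DFA on short strings; one disagreement eliminates an option:
  (A) (0|1)*11(0|1)*: on '10' the DFA goes r0 → r1 → r2 and accepts (r2 ∈ Accept), but the regex does not match it → eliminate
  (B) (0|1)*10: agrees with the DFA on every string of length ≤ 6
  (C) (0|1)*00: on '00' the DFA goes r0 → r0 → r0 and rejects (r0 ∉ Accept), but the regex matches it → eliminate
  (D) (0|1)*01(0|1)*: on '01' the DFA goes r0 → r0 → r1 and rejects (r1 ∉ Accept), but the regex matches it → eliminate
Only (B) is consistent with the DFA.
(B) (0|1)*10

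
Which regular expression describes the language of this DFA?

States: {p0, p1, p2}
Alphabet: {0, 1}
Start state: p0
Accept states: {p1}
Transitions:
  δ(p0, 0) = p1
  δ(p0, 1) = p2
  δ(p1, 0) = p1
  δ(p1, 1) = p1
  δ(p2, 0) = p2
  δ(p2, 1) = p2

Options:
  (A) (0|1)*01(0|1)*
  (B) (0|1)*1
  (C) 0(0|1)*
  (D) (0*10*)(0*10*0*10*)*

Check each option against the DFA on short strings; one disagreement eliminates an option:
  (A) (0|1)*01(0|1)*: on '0' the DFA goes p0 → p1 and accepts (p1 ∈ Accept), but the regex does not match it → eliminate
  (B) (0|1)*1: on '0' the DFA goes p0 → p1 and accepts (p1 ∈ Accept), but the regex does not match it → eliminate
  (C) 0(0|1)*: agrees with the DFA on every string of length ≤ 6
  (D) (0*10*)(0*10*0*10*)*: on '0' the DFA goes p0 → p1 and accepts (p1 ∈ Accept), but the regex does not match it → eliminate
Only (C) is consistent with the DFA.
(C) 0(0|1)*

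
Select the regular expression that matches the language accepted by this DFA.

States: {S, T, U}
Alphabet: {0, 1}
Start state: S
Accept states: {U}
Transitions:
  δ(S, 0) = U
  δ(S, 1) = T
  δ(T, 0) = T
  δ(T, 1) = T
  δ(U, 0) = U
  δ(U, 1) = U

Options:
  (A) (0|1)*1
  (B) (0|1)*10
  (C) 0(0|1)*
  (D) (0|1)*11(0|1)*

Check each option against the DFA on short strings; one disagreement eliminates an option:
  (A) (0|1)*1: on '0' the DFA goes S → U and accepts (U ∈ Accept), but the regex does not match it → eliminate
  (B) (0|1)*10: on '0' the DFA goes S → U and accepts (U ∈ Accept), but the regex does not match it → eliminate
  (C) 0(0|1)*: agrees with the DFA on every string of length ≤ 6
  (D) (0|1)*11(0|1)*: on '0' the DFA goes S → U and accepts (U ∈ Accept), but the regex does not match it → eliminate
Only (C) is consistent with the DFA.
(C) 0(0|1)*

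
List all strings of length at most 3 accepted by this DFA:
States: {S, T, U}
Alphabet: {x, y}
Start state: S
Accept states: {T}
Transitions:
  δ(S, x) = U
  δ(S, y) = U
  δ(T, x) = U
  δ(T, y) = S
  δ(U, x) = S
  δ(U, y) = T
xy, yy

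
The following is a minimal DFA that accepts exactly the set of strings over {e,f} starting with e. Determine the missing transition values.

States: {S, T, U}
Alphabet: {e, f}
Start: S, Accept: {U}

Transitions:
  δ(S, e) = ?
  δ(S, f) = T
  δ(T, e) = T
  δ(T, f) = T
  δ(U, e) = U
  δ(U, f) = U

From the language and accept set, identify what each state tracks — S: no input read; T: started with f (dead); U: started with e.
Each missing δ(q, a) is the state matching the new tracked value after reading a.
δ(S, e) = U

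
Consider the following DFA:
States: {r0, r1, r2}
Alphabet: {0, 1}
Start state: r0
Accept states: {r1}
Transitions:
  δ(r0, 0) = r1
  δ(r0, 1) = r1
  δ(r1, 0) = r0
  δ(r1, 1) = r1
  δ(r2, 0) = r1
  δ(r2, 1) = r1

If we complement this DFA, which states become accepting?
Complement accept states = All states \ Original accept states
= {r0, r1, r2} \ {r1}
{r0, r2}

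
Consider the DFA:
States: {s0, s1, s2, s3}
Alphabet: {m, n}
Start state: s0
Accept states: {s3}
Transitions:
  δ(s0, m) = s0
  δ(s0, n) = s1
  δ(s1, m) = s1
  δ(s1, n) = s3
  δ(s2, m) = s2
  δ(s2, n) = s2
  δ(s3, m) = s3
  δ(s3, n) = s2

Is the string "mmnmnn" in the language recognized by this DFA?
Processing string "mmnmnn":
  s0 --m--> s0
  s0 --m--> s0
  s0 --n--> s1
  s1 --m--> s1
  s1 --n--> s3
  s3 --n--> s2
Final state: s2
Accept states: {s3}
No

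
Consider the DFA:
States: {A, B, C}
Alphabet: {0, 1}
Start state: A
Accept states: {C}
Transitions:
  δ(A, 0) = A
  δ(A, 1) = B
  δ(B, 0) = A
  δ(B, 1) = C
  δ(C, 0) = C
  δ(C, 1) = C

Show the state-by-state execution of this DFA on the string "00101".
read '0': A → A
  read '0': A → A
  read '1': A → B
  read '0': B → A
  read '1': A → B
A -> A -> A -> B -> A -> B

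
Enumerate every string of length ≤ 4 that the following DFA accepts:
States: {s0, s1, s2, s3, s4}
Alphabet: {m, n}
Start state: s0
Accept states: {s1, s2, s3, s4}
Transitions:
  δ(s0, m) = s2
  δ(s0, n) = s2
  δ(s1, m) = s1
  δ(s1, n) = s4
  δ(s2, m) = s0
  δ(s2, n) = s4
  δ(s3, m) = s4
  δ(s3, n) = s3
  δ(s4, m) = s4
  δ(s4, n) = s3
m, n, mn, nn, mmm, mmn, mnm, mnn, nmm, nmn, nnm, nnn, mmmn, mmnn, mnmm, mnmn, mnnm, mnnn, nmmn, nmnn, nnmm, nnmn, nnnm, nnnn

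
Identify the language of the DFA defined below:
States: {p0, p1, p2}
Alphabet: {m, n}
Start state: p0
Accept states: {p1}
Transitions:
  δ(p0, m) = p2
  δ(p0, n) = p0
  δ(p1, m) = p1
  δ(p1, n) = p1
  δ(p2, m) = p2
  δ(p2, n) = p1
Testing a few strings:
  'm' → reject
  'mnn' → accept
  'nnmn' → accept
  'nm' → reject
State roles: p0=no m seen yet; p1=substring mn seen; p2=seen a m, waiting for n
All strings over {m,n} containing the substring mn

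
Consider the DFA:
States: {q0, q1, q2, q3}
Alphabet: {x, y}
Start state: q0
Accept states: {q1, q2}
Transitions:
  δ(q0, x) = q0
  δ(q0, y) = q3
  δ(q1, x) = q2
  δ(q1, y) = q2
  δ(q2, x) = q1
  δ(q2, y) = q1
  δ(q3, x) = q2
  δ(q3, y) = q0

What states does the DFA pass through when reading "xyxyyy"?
read 'x': q0 → q0
  read 'y': q0 → q3
  read 'x': q3 → q2
  read 'y': q2 → q1
  read 'y': q1 → q2
  read 'y': q2 → q1
q0 -> q0 -> q3 -> q2 -> q1 -> q2 -> q1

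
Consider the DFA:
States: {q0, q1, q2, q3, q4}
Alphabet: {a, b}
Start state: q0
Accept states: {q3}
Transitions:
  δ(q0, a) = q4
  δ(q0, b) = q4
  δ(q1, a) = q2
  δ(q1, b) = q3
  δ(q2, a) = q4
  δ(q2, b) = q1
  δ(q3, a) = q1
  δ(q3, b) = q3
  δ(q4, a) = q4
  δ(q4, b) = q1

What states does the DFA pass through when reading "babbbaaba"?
read 'b': q0 → q4
  read 'a': q4 → q4
  read 'b': q4 → q1
  read 'b': q1 → q3
  read 'b': q3 → q3
  read 'a': q3 → q1
  read 'a': q1 → q2
  read 'b': q2 → q1
  read 'a': q1 → q2
q0 -> q4 -> q4 -> q1 -> q3 -> q3 -> q1 -> q2 -> q1 -> q2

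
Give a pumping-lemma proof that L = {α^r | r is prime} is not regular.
Assume L is regular with pumping length p. Idea: pumping by a suitable count produces a composite length.
Let q be a prime with q ≥ p and choose s = α^q ∈ L. By the pumping lemma, s = xyz with |xy| ≤ p, |y| = k ≥ 1. Take i = q+1: |xy^(q+1)z| = q + q·k = q(1+k). Since q ≥ 2 and 1+k ≥ 2, q(1+k) is composite, so xy^(q+1)z ∉ L.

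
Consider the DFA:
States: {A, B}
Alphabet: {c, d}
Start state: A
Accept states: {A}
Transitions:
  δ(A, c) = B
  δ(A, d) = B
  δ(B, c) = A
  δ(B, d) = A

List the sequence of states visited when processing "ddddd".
read 'd': A → B
  read 'd': B → A
  read 'd': A → B
  read 'd': B → A
  read 'd': A → B
A -> B -> A -> B -> A -> B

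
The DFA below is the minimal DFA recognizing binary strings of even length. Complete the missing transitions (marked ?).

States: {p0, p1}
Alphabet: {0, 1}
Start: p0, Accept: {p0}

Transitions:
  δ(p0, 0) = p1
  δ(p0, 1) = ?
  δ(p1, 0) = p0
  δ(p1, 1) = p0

From the language and accept set, identify what each state tracks — p0: even length so far; p1: odd length so far.
Each missing δ(q, a) is the state matching the new tracked value after reading a.
δ(p0, 1) = p1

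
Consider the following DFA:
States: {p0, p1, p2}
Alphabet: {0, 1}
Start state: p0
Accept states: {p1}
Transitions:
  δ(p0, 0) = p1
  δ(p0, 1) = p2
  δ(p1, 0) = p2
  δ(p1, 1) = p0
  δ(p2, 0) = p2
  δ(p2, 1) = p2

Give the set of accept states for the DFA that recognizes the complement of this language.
Complement accept states = All states \ Original accept states
= {p0, p1, p2} \ {p1}
{p0, p2}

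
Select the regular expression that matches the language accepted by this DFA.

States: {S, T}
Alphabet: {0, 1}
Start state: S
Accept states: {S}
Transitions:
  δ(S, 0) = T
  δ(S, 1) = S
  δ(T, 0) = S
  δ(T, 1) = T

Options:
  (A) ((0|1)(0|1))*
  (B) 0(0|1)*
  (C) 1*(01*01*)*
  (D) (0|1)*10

Check each option against the DFA on short strings; one disagreement eliminates an option:
  (A) ((0|1)(0|1))*: on '1' the DFA goes S → S and accepts (S ∈ Accept), but the regex does not match it → eliminate
  (B) 0(0|1)*: on ε the DFA stays in S and accepts (S ∈ Accept), but the regex does not match it → eliminate
  (C) 1*(01*01*)*: agrees with the DFA on every string of length ≤ 6
  (D) (0|1)*10: on ε the DFA stays in S and accepts (S ∈ Accept), but the regex does not match it → eliminate
Only (C) is consistent with the DFA.
(C) 1*(01*01*)*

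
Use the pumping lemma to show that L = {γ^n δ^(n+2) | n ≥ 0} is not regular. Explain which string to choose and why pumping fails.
Assume L is regular with pumping length p. Idea: pumping the γ-block breaks the fixed offset of 2.
Choose s = γ^p δ^(p+2) ∈ L. By the pumping lemma, s = xyz with |xy| ≤ p, |y| > 0, so y = γ^k with k ≥ 1. Then xy²z = γ^(p+k) δ^(p+2). For this to be in L we would need p+2 = (p+k)+2, i.e. k = 0, contradicting k ≥ 1. So xy²z ∉ L.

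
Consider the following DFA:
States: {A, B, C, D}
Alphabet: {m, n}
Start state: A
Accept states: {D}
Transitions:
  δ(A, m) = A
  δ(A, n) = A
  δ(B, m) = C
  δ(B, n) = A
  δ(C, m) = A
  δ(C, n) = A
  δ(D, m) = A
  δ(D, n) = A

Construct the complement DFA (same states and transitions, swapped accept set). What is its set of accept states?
Complement accept states = All states \ Original accept states
= {A, B, C, D} \ {D}
{A, B, C}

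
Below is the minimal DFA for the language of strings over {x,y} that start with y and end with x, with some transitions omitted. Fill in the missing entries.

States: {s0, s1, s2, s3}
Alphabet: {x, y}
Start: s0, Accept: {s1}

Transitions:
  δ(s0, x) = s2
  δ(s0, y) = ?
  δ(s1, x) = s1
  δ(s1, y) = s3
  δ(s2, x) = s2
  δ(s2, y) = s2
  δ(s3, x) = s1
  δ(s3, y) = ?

From the language and accept set, identify what each state tracks — s0: no input read; s1: started with y, last symbol x; s2: started with x (dead); s3: started with y, last symbol y.
Each missing δ(q, a) is the state matching the new tracked value after reading a.
δ(s0, y) = s3; δ(s3, y) = s3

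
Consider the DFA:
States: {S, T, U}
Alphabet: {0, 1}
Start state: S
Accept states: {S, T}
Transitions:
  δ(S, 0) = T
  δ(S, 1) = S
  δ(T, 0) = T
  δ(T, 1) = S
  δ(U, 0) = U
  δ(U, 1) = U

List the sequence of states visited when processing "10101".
read '1': S → S
  read '0': S → T
  read '1': T → S
  read '0': S → T
  read '1': T → S
S -> S -> T -> S -> T -> S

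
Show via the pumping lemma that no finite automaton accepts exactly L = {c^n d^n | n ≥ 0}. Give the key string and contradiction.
Assume L is regular with pumping length p. Idea: pumping the c-block changes the count balance.
Choose s = c^p d^p (length 2p ≥ p). By the pumping lemma, s = xyz with |xy| ≤ p, |y| > 0. So y = c^k for some k > 0 (since xy is entirely within the c's). Pumping gives xy²z = c^(p+k) d^p, which is not in L since p+k ≠ p.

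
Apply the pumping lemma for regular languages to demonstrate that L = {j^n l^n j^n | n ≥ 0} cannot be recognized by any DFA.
Assume L is regular with pumping length p. Idea: pumping the first j-block unbalances it against the other two.
Choose s = j^p l^p j^p ∈ L (|s| = 3p ≥ p). By the pumping lemma, s = xyz with |xy| ≤ p, |y| > 0, so y = j^k with k ≥ 1, inside the first j-block. Then xy²z = j^(p+k) l^p j^p. The first block has length p+k ≠ p, so the three block lengths are no longer equal and xy²z ∉ L.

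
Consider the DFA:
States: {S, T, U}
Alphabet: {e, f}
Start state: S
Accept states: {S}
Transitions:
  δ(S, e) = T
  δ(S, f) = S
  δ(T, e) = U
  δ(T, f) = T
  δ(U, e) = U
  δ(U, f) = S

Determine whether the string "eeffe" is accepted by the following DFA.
Processing string "eeffe":
  S --e--> T
  T --e--> U
  U --f--> S
  S --f--> S
  S --e--> T
Final state: T
Accept states: {S}
No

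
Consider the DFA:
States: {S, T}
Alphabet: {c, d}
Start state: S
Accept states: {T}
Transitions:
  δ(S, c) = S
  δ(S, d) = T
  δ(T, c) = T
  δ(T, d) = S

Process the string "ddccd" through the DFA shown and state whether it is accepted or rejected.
Processing string "ddccd":
  S --d--> T
  T --d--> S
  S --c--> S
  S --c--> S
  S --d--> T
Final state: T
Accept states: {T}
Yes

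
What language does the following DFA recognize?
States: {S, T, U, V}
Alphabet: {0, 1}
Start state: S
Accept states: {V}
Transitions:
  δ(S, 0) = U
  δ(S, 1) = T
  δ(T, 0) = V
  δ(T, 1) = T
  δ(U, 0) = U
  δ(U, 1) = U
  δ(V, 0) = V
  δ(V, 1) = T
Testing a few strings:
  '0001' → reject
  '1000' → accept
  '1' → reject
  '00' → reject
State roles: S=no input read; T=started with 1, last symbol 1; U=started with 0 (dead); V=started with 1, last symbol 0
All binary strings that start with 1 and end with 0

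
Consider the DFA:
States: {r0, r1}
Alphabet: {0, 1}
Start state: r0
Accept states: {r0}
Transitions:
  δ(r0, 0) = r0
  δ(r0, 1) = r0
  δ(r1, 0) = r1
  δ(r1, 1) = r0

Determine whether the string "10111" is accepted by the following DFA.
Processing string "10111":
  r0 --1--> r0
  r0 --0--> r0
  r0 --1--> r0
  r0 --1--> r0
  r0 --1--> r0
Final state: r0
Accept states: {r0}
Yes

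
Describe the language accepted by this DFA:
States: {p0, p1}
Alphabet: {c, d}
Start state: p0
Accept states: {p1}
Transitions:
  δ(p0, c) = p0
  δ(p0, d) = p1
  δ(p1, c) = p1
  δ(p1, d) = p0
Testing a few strings:
  'd' → accept
  'dcd' → reject
  'dd' → reject
  'ccd' → accept
State roles: p0=even number of d's so far; p1=odd number of d's so far
All strings over {c,d} with an odd number of d's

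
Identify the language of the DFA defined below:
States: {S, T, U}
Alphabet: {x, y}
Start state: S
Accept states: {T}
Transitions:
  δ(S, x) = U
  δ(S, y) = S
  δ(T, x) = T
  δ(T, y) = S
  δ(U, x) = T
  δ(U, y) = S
Testing a few strings:
  'yx' → reject
  'xy' → reject
  'xyxy' → reject
  'yyxx' → accept
State roles: S=last symbol not x; T=two trailing x's; U=one trailing x
All strings over {x,y} ending with xx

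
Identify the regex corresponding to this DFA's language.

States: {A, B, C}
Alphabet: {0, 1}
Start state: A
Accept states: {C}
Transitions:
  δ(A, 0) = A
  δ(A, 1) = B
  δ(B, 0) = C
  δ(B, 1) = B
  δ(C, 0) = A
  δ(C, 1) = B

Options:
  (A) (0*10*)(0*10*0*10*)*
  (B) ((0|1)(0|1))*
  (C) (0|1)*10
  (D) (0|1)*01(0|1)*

Check each option against the DFA on short strings; one disagreement eliminates an option:
  (A) (0*10*)(0*10*0*10*)*: on '1' the DFA goes A → B and rejects (B ∉ Accept), but the regex matches it → eliminate
  (B) ((0|1)(0|1))*: on ε the DFA stays in A and rejects (A ∉ Accept), but the regex matches it → eliminate
  (C) (0|1)*10: agrees with the DFA on every string of length ≤ 6
  (D) (0|1)*01(0|1)*: on '01' the DFA goes A → A → B and rejects (B ∉ Accept), but the regex matches it → eliminate
Only (C) is consistent with the DFA.
(C) (0|1)*10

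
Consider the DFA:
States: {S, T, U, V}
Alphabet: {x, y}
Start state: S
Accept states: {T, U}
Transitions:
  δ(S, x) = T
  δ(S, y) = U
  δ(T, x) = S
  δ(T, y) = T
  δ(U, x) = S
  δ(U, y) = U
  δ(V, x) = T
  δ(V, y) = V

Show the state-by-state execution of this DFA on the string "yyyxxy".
read 'y': S → U
  read 'y': U → U
  read 'y': U → U
  read 'x': U → S
  read 'x': S → T
  read 'y': T → T
S -> U -> U -> U -> S -> T -> T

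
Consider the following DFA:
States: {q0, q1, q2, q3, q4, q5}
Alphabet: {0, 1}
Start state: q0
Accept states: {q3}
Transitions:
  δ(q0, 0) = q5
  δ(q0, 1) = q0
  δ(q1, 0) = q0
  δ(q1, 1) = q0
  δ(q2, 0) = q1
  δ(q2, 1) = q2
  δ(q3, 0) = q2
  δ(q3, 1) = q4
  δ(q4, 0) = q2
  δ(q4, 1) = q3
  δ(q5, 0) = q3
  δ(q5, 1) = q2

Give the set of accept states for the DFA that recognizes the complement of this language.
Complement accept states = All states \ Original accept states
= {q0, q1, q2, q3, q4, q5} \ {q3}
{q0, q1, q2, q4, q5}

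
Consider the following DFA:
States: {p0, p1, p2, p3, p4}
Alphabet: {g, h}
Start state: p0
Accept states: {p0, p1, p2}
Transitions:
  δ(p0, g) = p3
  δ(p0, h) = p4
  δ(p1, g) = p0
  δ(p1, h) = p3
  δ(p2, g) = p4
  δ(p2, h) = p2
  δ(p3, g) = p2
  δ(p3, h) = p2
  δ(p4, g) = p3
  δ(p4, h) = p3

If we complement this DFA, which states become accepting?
Complement accept states = All states \ Original accept states
= {p0, p1, p2, p3, p4} \ {p0, p1, p2}
{p3, p4}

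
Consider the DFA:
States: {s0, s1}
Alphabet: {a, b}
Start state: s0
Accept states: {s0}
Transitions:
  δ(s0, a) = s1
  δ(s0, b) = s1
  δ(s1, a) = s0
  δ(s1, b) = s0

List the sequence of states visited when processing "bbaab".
read 'b': s0 → s1
  read 'b': s1 → s0
  read 'a': s0 → s1
  read 'a': s1 → s0
  read 'b': s0 → s1
s0 -> s1 -> s0 -> s1 -> s0 -> s1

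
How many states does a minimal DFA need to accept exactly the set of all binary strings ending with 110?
By Myhill–Nerode, count the distinguishable equivalence classes: 4 classes — one per longest suffix of the input that is a prefix of '110' (lengths 0 through 3); only the length-3 class is accepting.
4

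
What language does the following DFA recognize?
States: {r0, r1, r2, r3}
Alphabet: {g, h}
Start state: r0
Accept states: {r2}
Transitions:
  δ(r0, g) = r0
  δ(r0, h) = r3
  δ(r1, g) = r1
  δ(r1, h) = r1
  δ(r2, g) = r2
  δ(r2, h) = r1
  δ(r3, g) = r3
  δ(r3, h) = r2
Testing a few strings:
  'ghg' → reject
  'gghg' → reject
  'h' → reject
  'gh' → reject
State roles: r0=zero h's; r1=≥ three h's (dead); r2=two h's; r3=one h
All strings over {g,h} containing exactly two h's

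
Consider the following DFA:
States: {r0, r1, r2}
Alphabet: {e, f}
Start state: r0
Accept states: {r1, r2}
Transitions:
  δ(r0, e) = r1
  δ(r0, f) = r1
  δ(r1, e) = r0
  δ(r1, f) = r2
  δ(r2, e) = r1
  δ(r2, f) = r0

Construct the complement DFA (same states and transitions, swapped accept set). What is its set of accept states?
Complement accept states = All states \ Original accept states
= {r0, r1, r2} \ {r1, r2}
{r0}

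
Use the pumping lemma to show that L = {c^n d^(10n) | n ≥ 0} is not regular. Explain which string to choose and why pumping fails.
Assume L is regular with pumping length p. Idea: pumping the c-block breaks the 1:10 ratio.
Choose s = c^p d^(10p) (length 11p ≥ p). By the pumping lemma, s = xyz with |xy| ≤ p, |y| > 0, so y = c^k with k ≥ 1. Then xy²z = c^(p+k) d^(10p). For this to be in L we would need 10p = 10(p+k), i.e. 10k = 0, contradicting k ≥ 1. So xy²z ∉ L.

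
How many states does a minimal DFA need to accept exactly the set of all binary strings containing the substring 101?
By Myhill–Nerode, count the distinguishable equivalence classes: 4 classes — one per longest suffix of the input that is a prefix of '101' (lengths 0 through 2), plus an absorbing 'already seen 101' class.
4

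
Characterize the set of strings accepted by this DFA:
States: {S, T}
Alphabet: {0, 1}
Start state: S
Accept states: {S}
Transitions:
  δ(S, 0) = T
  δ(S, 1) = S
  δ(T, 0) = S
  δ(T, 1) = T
Testing a few strings:
  '000' → reject
  '1' → accept
  '0' → reject
  '00' → accept
State roles: S=even number of 0's so far; T=odd number of 0's so far
All binary strings with an even number of 0's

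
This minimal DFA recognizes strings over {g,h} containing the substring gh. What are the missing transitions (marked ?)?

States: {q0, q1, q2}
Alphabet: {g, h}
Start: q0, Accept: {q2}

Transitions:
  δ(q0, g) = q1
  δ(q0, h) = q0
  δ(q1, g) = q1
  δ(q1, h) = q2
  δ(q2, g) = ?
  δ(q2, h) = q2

From the language and accept set, identify what each state tracks — q0: no g seen yet; q1: seen a g, waiting for h; q2: substring gh seen.
Each missing δ(q, a) is the state matching the new tracked value after reading a.
δ(q2, g) = q2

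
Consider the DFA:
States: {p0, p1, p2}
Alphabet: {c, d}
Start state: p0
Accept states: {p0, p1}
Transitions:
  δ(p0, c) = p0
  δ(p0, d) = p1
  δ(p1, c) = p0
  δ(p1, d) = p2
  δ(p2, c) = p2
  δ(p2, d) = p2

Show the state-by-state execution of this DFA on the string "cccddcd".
read 'c': p0 → p0
  read 'c': p0 → p0
  read 'c': p0 → p0
  read 'd': p0 → p1
  read 'd': p1 → p2
  read 'c': p2 → p2
  read 'd': p2 → p2
p0 -> p0 -> p0 -> p0 -> p1 -> p2 -> p2 -> p2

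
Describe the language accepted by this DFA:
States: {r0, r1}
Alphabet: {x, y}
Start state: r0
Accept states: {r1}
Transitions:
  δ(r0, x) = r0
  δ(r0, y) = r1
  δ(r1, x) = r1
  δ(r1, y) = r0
Testing a few strings:
  'xxy' → accept
  'x' → reject
  'yy' → reject
  'xx' → reject
State roles: r0=even number of y's so far; r1=odd number of y's so far
All strings over {x,y} with an odd number of y's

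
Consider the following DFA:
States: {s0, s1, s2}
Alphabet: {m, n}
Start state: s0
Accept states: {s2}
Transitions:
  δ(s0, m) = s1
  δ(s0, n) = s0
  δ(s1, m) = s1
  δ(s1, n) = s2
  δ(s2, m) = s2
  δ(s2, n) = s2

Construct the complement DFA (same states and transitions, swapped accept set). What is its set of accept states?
Complement accept states = All states \ Original accept states
= {s0, s1, s2} \ {s2}
{s0, s1}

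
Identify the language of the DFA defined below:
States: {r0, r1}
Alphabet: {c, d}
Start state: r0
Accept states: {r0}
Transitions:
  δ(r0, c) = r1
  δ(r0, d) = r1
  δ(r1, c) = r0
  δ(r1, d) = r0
Testing a few strings:
  'dc' → accept
  'd' → reject
  'cdd' → reject
  'cdc' → reject
State roles: r0=even length so far; r1=odd length so far
All strings over {c,d} of even length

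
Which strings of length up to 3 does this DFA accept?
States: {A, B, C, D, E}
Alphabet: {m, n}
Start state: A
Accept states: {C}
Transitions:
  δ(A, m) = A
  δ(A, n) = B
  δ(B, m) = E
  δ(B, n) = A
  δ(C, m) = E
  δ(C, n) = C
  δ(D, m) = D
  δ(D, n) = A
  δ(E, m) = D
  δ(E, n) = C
nmn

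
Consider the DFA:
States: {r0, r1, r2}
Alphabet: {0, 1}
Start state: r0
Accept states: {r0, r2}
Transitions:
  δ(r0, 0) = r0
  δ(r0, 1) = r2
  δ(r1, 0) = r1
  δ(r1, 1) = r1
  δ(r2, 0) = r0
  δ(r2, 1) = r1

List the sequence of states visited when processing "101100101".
read '1': r0 → r2
  read '0': r2 → r0
  read '1': r0 → r2
  read '1': r2 → r1
  read '0': r1 → r1
  read '0': r1 → r1
  read '1': r1 → r1
  read '0': r1 → r1
  read '1': r1 → r1
r0 -> r2 -> r0 -> r2 -> r1 -> r1 -> r1 -> r1 -> r1 -> r1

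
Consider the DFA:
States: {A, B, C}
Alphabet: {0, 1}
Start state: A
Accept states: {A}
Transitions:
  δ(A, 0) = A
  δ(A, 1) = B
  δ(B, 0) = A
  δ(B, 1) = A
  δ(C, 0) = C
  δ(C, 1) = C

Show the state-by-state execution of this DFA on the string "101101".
read '1': A → B
  read '0': B → A
  read '1': A → B
  read '1': B → A
  read '0': A → A
  read '1': A → B
A -> B -> A -> B -> A -> A -> B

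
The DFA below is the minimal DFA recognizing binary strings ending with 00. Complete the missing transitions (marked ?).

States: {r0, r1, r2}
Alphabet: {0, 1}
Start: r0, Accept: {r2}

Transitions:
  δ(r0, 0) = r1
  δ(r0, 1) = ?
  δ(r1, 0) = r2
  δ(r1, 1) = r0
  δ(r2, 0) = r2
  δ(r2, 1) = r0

From the language and accept set, identify what each state tracks — r0: last symbol not 0; r1: one trailing 0; r2: two trailing 0's.
Each missing δ(q, a) is the state matching the new tracked value after reading a.
δ(r0, 1) = r0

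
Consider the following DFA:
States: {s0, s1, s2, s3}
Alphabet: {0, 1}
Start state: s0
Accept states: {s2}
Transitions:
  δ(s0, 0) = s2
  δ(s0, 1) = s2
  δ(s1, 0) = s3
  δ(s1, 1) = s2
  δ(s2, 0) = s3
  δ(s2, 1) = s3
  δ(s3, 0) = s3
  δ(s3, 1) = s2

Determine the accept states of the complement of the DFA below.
Complement accept states = All states \ Original accept states
= {s0, s1, s2, s3} \ {s2}
{s0, s1, s3}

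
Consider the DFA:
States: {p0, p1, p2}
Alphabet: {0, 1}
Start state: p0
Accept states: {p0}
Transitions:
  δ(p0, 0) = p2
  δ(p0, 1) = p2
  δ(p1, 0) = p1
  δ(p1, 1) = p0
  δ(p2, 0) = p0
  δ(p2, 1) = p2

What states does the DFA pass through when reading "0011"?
read '0': p0 → p2
  read '0': p2 → p0
  read '1': p0 → p2
  read '1': p2 → p2
p0 -> p2 -> p0 -> p2 -> p2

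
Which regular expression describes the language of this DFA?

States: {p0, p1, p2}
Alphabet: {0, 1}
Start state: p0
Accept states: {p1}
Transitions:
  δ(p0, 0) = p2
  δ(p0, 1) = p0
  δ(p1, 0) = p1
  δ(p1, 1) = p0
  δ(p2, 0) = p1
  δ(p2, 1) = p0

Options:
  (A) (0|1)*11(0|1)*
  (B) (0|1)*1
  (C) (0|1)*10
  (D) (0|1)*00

Check each option against the DFA on short strings; one disagreement eliminates an option:
  (A) (0|1)*11(0|1)*: on '00' the DFA goes p0 → p2 → p1 and accepts (p1 ∈ Accept), but the regex does not match it → eliminate
  (B) (0|1)*1: on '1' the DFA goes p0 → p0 and rejects (p0 ∉ Accept), but the regex matches it → eliminate
  (C) (0|1)*10: on '00' the DFA goes p0 → p2 → p1 and accepts (p1 ∈ Accept), but the regex does not match it → eliminate
  (D) (0|1)*00: agrees with the DFA on every string of length ≤ 6
Only (D) is consistent with the DFA.
(D) (0|1)*00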